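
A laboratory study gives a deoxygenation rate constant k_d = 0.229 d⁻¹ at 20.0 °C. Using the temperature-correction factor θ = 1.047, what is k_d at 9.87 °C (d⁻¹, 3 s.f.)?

k_d(T₂) = k_d(T₁) · θ^(T₂−T₁) = 0.229 × 1.047^(9.87−20.0)
= 0.229 × 1.047^-10.1 = 0.229 × 0.6280 = 0.1438 d⁻¹.

k_d ≈ 0.144 d⁻¹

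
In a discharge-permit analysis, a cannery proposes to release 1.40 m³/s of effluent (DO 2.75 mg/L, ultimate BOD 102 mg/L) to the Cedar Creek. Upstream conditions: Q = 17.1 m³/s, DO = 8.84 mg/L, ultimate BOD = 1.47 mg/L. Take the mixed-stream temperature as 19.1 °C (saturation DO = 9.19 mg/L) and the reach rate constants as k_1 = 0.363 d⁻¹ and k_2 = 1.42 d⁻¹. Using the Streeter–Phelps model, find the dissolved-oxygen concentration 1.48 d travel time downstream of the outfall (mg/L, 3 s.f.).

Mixed DO = (17.1×8.84 + 1.40×2.75)/(17.1+1.40) = 155.0/18.50 = 8.379 mg/L.
Mixed L₀ = (17.1×1.47 + 1.40×102)/(18.50) = 167.9/18.50 = 9.078 mg/L.
Initial deficit D₀ = C_s − DO₀ = 9.19 − 8.379 = 0.8109 mg/L.
D(1.48) = [0.363×9.078/(1.42−0.363)](e^(−0.363×1.48) − e^(−1.42×1.48)) + 0.8109 e^(−1.42×1.48)
= 3.117 × (0.5844 − 0.1223) + 0.8109 × 0.1223 = 1.540 mg/L.
DO = 9.19 − 1.540 = 7.650 mg/L.

DO ≈ 7.65 mg/L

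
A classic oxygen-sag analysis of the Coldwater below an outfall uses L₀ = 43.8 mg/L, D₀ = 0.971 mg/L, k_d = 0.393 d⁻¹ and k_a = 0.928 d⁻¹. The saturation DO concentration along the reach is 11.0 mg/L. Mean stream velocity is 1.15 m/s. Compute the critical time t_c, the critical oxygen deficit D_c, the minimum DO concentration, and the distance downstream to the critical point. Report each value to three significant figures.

t_c ≈ 1.55 d; D_c ≈ 10.1 mg/L; min DO ≈ 0.908 mg/L; x_c ≈ 154 km

t_c = [1/(k_a−k_d)] ln[(k_a/k_d)(1 − D₀(k_a−k_d)/(k_d L₀))]
= [1/(0.928−0.393)] ln[(0.928/0.393)(1 − 0.971×0.5350/(0.393×43.8))]
= (1/0.5350) ln[2.361 × 0.9698] = 1.869 × ln(2.290) = 1.869 × 0.8286 = 1.549 d.
D_c = (k_d/k_a) L₀ e^(−k_d t_c) = (0.393/0.928) × 43.8 × e^(−0.393×1.549) = 0.4235 × 43.8 × 0.5441 = 10.09 mg/L.
Minimum DO = C_s − D_c = 11.0 − 10.09 = 0.9079 mg/L.
x_c = v t_c = 1.15 m/s × 1.549 d × 86400 s/d = 153900 m ≈ 154 km.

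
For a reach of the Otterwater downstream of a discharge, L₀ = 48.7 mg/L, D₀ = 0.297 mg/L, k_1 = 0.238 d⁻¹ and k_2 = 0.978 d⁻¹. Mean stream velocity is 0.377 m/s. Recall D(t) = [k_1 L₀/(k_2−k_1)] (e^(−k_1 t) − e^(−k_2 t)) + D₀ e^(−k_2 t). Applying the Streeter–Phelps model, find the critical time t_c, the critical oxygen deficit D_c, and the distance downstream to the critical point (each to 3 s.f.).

t_c ≈ 1.88 d; D_c ≈ 7.57 mg/L; x_c ≈ 61.4 km

With k_2/k_1 = 4.109 and 1 − D₀(k_2−k_1)/(k_1 L₀) = 0.9810,
t_c = ln(4.109 × 0.9810) / (0.978 − 0.238) = ln(4.031) / 0.7400 = 1.394/0.7400 = 1.884 d.
L(t_c) = L₀ e^(−k_1 t_c) = 48.7 × 0.6387 = 31.10 mg/L, and at the critical point k_2 D_c = k_1 L, so D_c = (0.238/0.978) × 31.10 = 7.569 mg/L.
x_c = v t_c = 0.377 m/s × 1.884 d × 86400 s/d = 61360 m ≈ 61.4 km.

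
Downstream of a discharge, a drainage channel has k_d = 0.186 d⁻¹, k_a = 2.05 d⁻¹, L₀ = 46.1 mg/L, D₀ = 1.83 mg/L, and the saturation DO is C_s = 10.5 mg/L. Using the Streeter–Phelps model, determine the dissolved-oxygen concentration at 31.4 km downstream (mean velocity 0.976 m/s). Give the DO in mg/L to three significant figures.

Travel time t = x/v = 31.4 km / (0.976 m/s) = 31400 m / 0.976 m/s = 32170 s = 0.3724 d.
k_d L₀/(k_a−k_d) = 0.186×46.1/(2.05−0.186) = 8.575/1.864 = 4.600 mg/L.
e^(−k_d t) = e^(−0.186×0.3724) = 0.9331; e^(−k_a t) = e^(−2.05×0.3724) = 0.4661.
D = 4.600 × (0.9331 − 0.4661) + 1.83 × 0.4661 = 2.148 + 0.8530 = 3.001 mg/L.
DO = C_s − D = 10.5 − 3.001 = 7.499 mg/L.

DO ≈ 7.50 mg/L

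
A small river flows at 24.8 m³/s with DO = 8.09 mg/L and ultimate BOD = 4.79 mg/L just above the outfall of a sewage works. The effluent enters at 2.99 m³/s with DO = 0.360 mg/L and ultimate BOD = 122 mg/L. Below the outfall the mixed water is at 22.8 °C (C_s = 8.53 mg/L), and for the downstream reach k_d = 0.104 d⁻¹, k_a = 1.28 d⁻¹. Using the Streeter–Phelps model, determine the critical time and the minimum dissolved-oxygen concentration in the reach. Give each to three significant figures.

Mixed DO = (24.8×8.09 + 2.99×0.360)/(24.8+2.99) = 201.7/27.79 = 7.258 mg/L.
Mixed L₀ = (24.8×4.79 + 2.99×122)/(27.79) = 483.6/27.79 = 17.40 mg/L.
Initial deficit D₀ = C_s − DO₀ = 8.53 − 7.258 = 1.272 mg/L.
t_c = (1/1.176) ln[(1.28/0.104)(1 − 1.272×1.176/(0.104×17.40))] = 0.8503 × ln(2.137) = 0.6457 d.
D_c = (0.104/1.28) × 17.40 × e^(−0.104×0.6457) = 0.08125 × 17.40 × 0.9351 = 1.322 mg/L.
Minimum DO = 8.53 − 1.322 = 7.208 mg/L.

t_c ≈ 0.646 d; minimum DO ≈ 7.21 mg/L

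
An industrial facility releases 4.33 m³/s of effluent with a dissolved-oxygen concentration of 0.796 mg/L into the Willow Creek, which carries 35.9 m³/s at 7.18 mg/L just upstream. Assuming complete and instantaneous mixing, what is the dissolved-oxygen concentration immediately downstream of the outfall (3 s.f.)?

Flow-weighted mixing: C = (Q_r C_r + Q_w C_w)/(Q_r + Q_w)
= (35.9×7.18 + 4.33×0.796)/(35.9 + 4.33) = 261.2/40.23 = 6.493 mg/L.

6.49 mg/L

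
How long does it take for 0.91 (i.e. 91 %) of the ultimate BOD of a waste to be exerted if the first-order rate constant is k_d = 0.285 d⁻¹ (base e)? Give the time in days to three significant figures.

t ≈ 8.45 d

y/L₀ = 1 − e^(−k_d t) = 0.91 ⇒ e^(−k_d t) = 0.0900
t = −ln(0.0900) / 0.285 = 2.408 / 0.285 = 8.449 d.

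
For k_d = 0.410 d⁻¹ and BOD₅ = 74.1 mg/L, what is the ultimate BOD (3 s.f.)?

BOD₅ = L₀(1 − e^(−5k_d)) ⇒ L₀ = BOD₅ / (1 − e^(−5×0.410))
= 74.1 / (1 − 0.1287) = 74.1 / 0.8713 = 85.05 mg/L.

L₀ ≈ 85.0 mg/L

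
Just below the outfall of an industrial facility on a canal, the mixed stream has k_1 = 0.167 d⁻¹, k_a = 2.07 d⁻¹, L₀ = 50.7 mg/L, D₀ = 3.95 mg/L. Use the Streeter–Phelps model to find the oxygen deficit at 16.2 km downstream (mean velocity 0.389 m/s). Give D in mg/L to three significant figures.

Travel time t = x/v = 16.2 km / (0.389 m/s) = 16200 m / 0.389 m/s = 41650 s = 0.4820 d.
k_1 L₀/(k_a−k_1) = 0.167×50.7/(2.07−0.167) = 8.467/1.903 = 4.449 mg/L.
e^(−k_1 t) = e^(−0.167×0.4820) = 0.9227; e^(−k_a t) = e^(−2.07×0.4820) = 0.3687.
D = 4.449 × (0.9227 − 0.3687) + 3.95 × 0.3687 = 2.465 + 1.456 = 3.921 mg/L.

D ≈ 3.92 mg/L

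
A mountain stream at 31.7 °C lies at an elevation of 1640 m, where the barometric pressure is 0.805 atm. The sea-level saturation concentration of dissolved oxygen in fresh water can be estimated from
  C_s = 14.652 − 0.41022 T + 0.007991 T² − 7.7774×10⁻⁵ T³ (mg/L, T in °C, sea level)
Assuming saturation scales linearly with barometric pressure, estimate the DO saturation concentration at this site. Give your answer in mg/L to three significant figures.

At sea level: C_s = 14.652 − 0.41022×31.7 + 0.007991×31.7² − 7.7774×10⁻⁵×31.7³ = 7.201 mg/L.
Pressure correction: C_s' = 7.201 × 0.805 = 5.796 mg/L.

C_s ≈ 5.80 mg/L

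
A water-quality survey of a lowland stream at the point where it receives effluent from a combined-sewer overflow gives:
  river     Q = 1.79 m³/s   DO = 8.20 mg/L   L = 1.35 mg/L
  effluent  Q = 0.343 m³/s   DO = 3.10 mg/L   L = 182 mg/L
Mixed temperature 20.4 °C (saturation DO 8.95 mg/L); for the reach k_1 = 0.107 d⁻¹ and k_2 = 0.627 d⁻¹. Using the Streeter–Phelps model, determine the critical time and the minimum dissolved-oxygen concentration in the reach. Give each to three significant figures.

Mixed DO = (1.79×8.20 + 0.343×3.10)/(1.79+0.343) = 15.74/2.133 = 7.380 mg/L.
Mixed L₀ = (1.79×1.35 + 0.343×182)/(2.133) = 64.84/2.133 = 30.40 mg/L.
Initial deficit D₀ = C_s − DO₀ = 8.95 − 7.380 = 1.570 mg/L.
t_c = (1/0.5200) ln[(0.627/0.107)(1 − 1.570×0.5200/(0.107×30.40))] = 1.923 × ln(4.389) = 2.844 d.
D_c = (0.107/0.627) × 30.40 × e^(−0.107×2.844) = 0.1707 × 30.40 × 0.7376 = 3.827 mg/L.
Minimum DO = 8.95 − 3.827 = 5.123 mg/L.

t_c ≈ 2.84 d; minimum DO ≈ 5.12 mg/L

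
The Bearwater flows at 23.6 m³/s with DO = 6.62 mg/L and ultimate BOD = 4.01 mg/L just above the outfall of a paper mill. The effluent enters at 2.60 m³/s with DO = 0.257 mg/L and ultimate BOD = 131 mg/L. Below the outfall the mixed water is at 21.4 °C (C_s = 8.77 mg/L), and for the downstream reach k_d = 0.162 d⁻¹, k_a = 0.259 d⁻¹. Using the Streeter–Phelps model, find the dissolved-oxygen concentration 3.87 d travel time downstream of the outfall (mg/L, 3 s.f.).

Mixed DO = (23.6×6.62 + 2.60×0.257)/(23.6+2.60) = 156.9/26.20 = 5.989 mg/L.
Mixed L₀ = (23.6×4.01 + 2.60×131)/(26.20) = 435.2/26.20 = 16.61 mg/L.
Initial deficit D₀ = C_s − DO₀ = 8.77 − 5.989 = 2.781 mg/L.
D(3.87) = [0.162×16.61/(0.259−0.162)](e^(−0.162×3.87) − e^(−0.259×3.87)) + 2.781 e^(−0.259×3.87)
= 27.74 × (0.5342 − 0.3670) + 2.781 × 0.3670 = 5.660 mg/L.
DO = 8.77 − 5.660 = 3.110 mg/L.

DO ≈ 3.11 mg/L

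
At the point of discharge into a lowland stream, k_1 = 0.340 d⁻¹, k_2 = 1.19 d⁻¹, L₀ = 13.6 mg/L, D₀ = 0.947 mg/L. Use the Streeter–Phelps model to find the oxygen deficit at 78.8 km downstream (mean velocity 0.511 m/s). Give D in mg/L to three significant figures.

Travel time t = x/v = 78.8 km / (0.511 m/s) = 78800 m / 0.511 m/s = 154200 s = 1.785 d.
k_1 L₀/(k_2−k_1) = 0.340×13.6/(1.19−0.340) = 4.624/0.8500 = 5.440 mg/L.
e^(−k_1 t) = e^(−0.340×1.785) = 0.5451; e^(−k_2 t) = e^(−1.19×1.785) = 0.1196.
D = 5.440 × (0.5451 − 0.1196) + 0.947 × 0.1196 = 2.315 + 0.1132 = 2.428 mg/L.

D ≈ 2.43 mg/L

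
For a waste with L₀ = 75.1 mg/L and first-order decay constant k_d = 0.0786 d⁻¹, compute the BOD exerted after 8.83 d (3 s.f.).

y_t = L₀(1 − e^(−k_d t)) = 75.1 × (1 − e^(−0.0786×8.83))
= 75.1 × (1 − 0.4996) = 75.1 × 0.5004 = 37.58 mg/L.

y ≈ 37.6 mg/L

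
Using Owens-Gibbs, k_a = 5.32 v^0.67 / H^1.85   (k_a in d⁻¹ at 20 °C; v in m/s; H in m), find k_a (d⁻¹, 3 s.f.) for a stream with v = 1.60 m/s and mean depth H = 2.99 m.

k_a = 5.32 × 1.60^0.67 / 2.99^1.85 = 5.32 × 1.370 / 7.586 = 0.9609 d⁻¹.

k_a ≈ 0.961 d⁻¹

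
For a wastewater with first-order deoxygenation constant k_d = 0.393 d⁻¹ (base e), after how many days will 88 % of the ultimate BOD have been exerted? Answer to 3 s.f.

y/L₀ = 1 − e^(−k_d t) = 0.88 ⇒ e^(−k_d t) = 0.120
t = −ln(0.120) / 0.393 = 2.120 / 0.393 = 5.395 d.

t ≈ 5.40 d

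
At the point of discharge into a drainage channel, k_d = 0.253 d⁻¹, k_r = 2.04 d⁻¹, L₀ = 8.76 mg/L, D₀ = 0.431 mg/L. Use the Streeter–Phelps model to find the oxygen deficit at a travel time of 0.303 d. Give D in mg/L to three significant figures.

k_d L₀/(k_r−k_d) = 0.253×8.76/(2.04−0.253) = 2.216/1.787 = 1.240 mg/L.
e^(−k_d t) = e^(−0.253×0.3030) = 0.9262; e^(−k_r t) = e^(−2.04×0.3030) = 0.5390.
D = 1.240 × (0.9262 − 0.5390) + 0.431 × 0.5390 = 0.4803 + 0.2323 = 0.7126 mg/L.

D ≈ 0.713 mg/L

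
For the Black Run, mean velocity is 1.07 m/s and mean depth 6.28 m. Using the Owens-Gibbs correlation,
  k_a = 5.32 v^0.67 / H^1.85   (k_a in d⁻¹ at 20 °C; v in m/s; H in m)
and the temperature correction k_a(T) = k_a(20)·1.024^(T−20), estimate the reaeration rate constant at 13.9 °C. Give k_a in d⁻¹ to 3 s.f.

k_a ≈ 0.161 d⁻¹

k_a(20) = 5.32 × 1.07^0.67 / 6.28^1.85 = 5.32 × 1.046 / 29.94 = 0.1859 d⁻¹.
k_a(13.9) = 0.1859 × 1.024^(13.9−20) = 0.1859 × 0.8653 = 0.1609 d⁻¹.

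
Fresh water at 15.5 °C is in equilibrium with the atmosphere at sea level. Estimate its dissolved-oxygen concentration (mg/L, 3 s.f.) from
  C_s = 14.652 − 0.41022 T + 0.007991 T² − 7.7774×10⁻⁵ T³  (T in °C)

C_s = 14.652 − 0.41022×15.5 + 0.007991×15.5² − 7.7774×10⁻⁵×15.5³ = 9.924 mg/L.

C_s ≈ 9.92 mg/L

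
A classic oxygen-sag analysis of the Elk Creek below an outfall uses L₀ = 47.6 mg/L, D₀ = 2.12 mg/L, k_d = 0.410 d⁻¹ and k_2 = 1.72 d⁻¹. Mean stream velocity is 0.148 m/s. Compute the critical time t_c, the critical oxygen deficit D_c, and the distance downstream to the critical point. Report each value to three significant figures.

t_c ≈ 0.977 d; D_c ≈ 7.60 mg/L; x_c ≈ 12.5 km

With k_2/k_d = 4.195 and 1 − D₀(k_2−k_d)/(k_d L₀) = 0.8577,
t_c = ln(4.195 × 0.8577) / (1.72 − 0.410) = ln(3.598) / 1.310 = 1.280/1.310 = 0.9774 d.
L(t_c) = L₀ e^(−k_d t_c) = 47.6 × 0.6698 = 31.88 mg/L, and at the critical point k_2 D_c = k_d L, so D_c = (0.410/1.72) × 31.88 = 7.600 mg/L.
x_c = v t_c = 0.148 m/s × 0.9774 d × 86400 s/d = 12500 m ≈ 12.5 km.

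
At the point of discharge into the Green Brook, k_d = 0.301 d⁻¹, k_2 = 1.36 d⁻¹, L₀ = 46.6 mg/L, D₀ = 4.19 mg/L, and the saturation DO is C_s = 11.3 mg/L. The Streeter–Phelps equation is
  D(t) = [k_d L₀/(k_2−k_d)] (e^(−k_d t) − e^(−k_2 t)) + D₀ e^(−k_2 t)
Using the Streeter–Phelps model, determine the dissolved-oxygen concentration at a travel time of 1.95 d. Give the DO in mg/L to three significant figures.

DO ≈ 4.57 mg/L

k_d L₀/(k_2−k_d) = 0.301×46.6/(1.36−0.301) = 14.03/1.059 = 13.25 mg/L.
e^(−k_d t) = e^(−0.301×1.950) = 0.5560; e^(−k_2 t) = e^(−1.36×1.950) = 0.07051.
D = 13.25 × (0.5560 − 0.07051) + 4.19 × 0.07051 = 6.431 + 0.2954 = 6.726 mg/L.
DO = C_s − D = 11.3 − 6.726 = 4.574 mg/L.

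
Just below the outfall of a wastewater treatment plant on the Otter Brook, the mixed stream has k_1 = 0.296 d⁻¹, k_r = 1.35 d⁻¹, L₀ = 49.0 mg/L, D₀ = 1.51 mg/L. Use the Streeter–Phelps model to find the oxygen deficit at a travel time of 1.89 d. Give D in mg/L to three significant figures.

k_1 L₀/(k_r−k_1) = 0.296×49.0/(1.35−0.296) = 14.50/1.054 = 13.76 mg/L.
e^(−k_1 t) = e^(−0.296×1.890) = 0.5715; e^(−k_r t) = e^(−1.35×1.890) = 0.07796.
D = 13.76 × (0.5715 − 0.07796) + 1.51 × 0.07796 = 6.792 + 0.1177 = 6.910 mg/L.

D ≈ 6.91 mg/L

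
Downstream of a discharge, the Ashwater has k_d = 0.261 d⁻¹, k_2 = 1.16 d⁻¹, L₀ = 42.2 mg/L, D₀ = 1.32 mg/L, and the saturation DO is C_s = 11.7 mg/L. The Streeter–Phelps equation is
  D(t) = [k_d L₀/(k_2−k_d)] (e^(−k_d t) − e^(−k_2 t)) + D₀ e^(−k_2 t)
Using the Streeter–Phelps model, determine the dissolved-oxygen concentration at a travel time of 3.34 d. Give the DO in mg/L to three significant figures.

k_d L₀/(k_2−k_d) = 0.261×42.2/(1.16−0.261) = 11.01/0.8990 = 12.25 mg/L.
e^(−k_d t) = e^(−0.261×3.340) = 0.4182; e^(−k_2 t) = e^(−1.16×3.340) = 0.02077.
D = 12.25 × (0.4182 − 0.02077) + 1.32 × 0.02077 = 4.869 + 0.02741 = 4.897 mg/L.
DO = C_s − D = 11.7 − 4.897 = 6.803 mg/L.

DO ≈ 6.80 mg/L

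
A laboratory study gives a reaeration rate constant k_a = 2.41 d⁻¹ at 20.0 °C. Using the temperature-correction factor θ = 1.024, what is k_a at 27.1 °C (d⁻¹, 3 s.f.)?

k_a(T₂) = k_a(T₁) · θ^(T₂−T₁) = 2.41 × 1.024^(27.1−20.0)
= 2.41 × 1.024^7.10 = 2.41 × 1.183 = 2.852 d⁻¹.

k_a ≈ 2.85 d⁻¹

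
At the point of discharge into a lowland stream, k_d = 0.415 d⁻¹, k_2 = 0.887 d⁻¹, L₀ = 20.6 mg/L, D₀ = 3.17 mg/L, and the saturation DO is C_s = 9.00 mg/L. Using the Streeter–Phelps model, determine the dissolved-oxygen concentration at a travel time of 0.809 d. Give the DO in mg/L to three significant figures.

DO ≈ 3.34 mg/L

k_d L₀/(k_2−k_d) = 0.415×20.6/(0.887−0.415) = 8.549/0.4720 = 18.11 mg/L.
e^(−k_d t) = e^(−0.415×0.8090) = 0.7148; e^(−k_2 t) = e^(−0.887×0.8090) = 0.4879.
D = 18.11 × (0.7148 − 0.4879) + 3.17 × 0.4879 = 4.109 + 1.547 = 5.656 mg/L.
DO = C_s − D = 9.00 − 5.656 = 3.344 mg/L.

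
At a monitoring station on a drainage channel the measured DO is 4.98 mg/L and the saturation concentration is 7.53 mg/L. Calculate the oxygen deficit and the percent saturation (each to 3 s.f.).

D = C_s − C = 7.53 − 4.98 = 2.55 mg/L.
% saturation = 4.98/7.53 × 100 = 66.1 %.

D ≈ 2.55 mg/L; 66.1 % saturation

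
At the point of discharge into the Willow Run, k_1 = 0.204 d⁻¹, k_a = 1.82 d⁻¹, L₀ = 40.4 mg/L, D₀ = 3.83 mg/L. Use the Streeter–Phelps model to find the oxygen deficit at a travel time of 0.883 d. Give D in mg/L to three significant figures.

D ≈ 4.00 mg/L

k_1 L₀/(k_a−k_1) = 0.204×40.4/(1.82−0.204) = 8.242/1.616 = 5.100 mg/L.
e^(−k_1 t) = e^(−0.204×0.8830) = 0.8352; e^(−k_a t) = e^(−1.82×0.8830) = 0.2005.
D = 5.100 × (0.8352 − 0.2005) + 3.83 × 0.2005 = 3.237 + 0.7678 = 4.005 mg/L.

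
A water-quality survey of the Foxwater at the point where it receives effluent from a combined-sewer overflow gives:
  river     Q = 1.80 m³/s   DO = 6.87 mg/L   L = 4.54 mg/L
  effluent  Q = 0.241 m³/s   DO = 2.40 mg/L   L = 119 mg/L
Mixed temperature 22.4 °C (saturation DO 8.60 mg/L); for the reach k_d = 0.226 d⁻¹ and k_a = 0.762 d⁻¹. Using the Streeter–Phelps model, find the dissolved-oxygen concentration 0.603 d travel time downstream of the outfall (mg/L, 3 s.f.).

Mixed DO = (1.80×6.87 + 0.241×2.40)/(1.80+0.241) = 12.94/2.041 = 6.342 mg/L.
Mixed L₀ = (1.80×4.54 + 0.241×119)/(2.041) = 36.85/2.041 = 18.06 mg/L.
Initial deficit D₀ = C_s − DO₀ = 8.60 − 6.342 = 2.258 mg/L.
D(0.603) = [0.226×18.06/(0.762−0.226)](e^(−0.226×0.603) − e^(−0.762×0.603)) + 2.258 e^(−0.762×0.603)
= 7.613 × (0.8726 − 0.6316) + 2.258 × 0.6316 = 3.261 mg/L.
DO = 8.60 − 3.261 = 5.339 mg/L.

DO ≈ 5.34 mg/L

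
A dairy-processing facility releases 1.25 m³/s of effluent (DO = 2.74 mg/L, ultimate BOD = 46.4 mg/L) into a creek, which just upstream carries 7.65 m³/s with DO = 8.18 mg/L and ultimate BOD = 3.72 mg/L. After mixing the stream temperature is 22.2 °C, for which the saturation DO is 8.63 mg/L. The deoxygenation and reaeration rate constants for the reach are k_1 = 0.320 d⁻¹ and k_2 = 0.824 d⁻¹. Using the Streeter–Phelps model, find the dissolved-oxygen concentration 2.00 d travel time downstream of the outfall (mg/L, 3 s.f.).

Mixed DO = (7.65×8.18 + 1.25×2.74)/(7.65+1.25) = 66.00/8.900 = 7.416 mg/L.
Mixed L₀ = (7.65×3.72 + 1.25×46.4)/(8.900) = 86.46/8.900 = 9.714 mg/L.
Initial deficit D₀ = C_s − DO₀ = 8.63 − 7.416 = 1.214 mg/L.
D(2.00) = [0.320×9.714/(0.824−0.320)](e^(−0.320×2.00) − e^(−0.824×2.00)) + 1.214 e^(−0.824×2.00)
= 6.168 × (0.5273 − 0.1924) + 1.214 × 0.1924 = 2.299 mg/L.
DO = 8.63 − 2.299 = 6.331 mg/L.

DO ≈ 6.33 mg/L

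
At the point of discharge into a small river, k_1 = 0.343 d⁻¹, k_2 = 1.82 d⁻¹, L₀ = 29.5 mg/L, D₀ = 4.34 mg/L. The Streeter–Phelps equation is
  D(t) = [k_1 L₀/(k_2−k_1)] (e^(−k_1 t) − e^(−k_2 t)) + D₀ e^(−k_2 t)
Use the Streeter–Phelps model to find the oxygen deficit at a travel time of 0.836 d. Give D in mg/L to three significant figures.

D ≈ 4.59 mg/L

k_1 L₀/(k_2−k_1) = 0.343×29.5/(1.82−0.343) = 10.12/1.477 = 6.851 mg/L.
e^(−k_1 t) = e^(−0.343×0.8360) = 0.7507; e^(−k_2 t) = e^(−1.82×0.8360) = 0.2184.
D = 6.851 × (0.7507 − 0.2184) + 4.34 × 0.2184 = 3.647 + 0.9478 = 4.595 mg/L.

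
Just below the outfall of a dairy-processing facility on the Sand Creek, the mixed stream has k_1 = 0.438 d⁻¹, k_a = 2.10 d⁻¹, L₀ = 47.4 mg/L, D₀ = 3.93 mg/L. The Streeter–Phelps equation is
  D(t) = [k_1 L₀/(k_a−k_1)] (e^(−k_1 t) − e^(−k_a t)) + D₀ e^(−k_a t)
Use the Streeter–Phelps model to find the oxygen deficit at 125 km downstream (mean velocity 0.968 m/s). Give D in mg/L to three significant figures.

Travel time t = x/v = 125 km / (0.968 m/s) = 125000 m / 0.968 m/s = 129100 s = 1.495 d.
k_1 L₀/(k_a−k_1) = 0.438×47.4/(2.10−0.438) = 20.76/1.662 = 12.49 mg/L.
e^(−k_1 t) = e^(−0.438×1.495) = 0.5196; e^(−k_a t) = e^(−2.10×1.495) = 0.04334.
D = 12.49 × (0.5196 − 0.04334) + 3.93 × 0.04334 = 5.950 + 0.1703 = 6.120 mg/L.

D ≈ 6.12 mg/L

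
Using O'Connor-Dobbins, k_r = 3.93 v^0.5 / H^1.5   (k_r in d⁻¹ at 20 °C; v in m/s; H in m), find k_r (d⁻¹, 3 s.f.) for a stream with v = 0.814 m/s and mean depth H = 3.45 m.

k_r = 3.93 × 0.814^0.5 / 3.45^1.5 = 3.93 × 0.9022 / 6.408 = 0.5533 d⁻¹.

k_r ≈ 0.553 d⁻¹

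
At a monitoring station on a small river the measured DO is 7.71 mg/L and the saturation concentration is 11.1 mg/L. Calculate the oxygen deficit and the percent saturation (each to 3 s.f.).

D ≈ 3.39 mg/L; 69.5 % saturation

D = C_s − C = 11.1 − 7.71 = 3.39 mg/L.
% saturation = 7.71/11.1 × 100 = 69.5 %.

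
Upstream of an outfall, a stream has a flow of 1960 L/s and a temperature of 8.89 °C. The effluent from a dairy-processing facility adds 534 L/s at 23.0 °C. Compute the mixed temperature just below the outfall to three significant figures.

11.9 °C

Flow-weighted mixing: C = (Q_r C_r + Q_w C_w)/(Q_r + Q_w)
= (1960×8.89 + 534×23.0)/(1960 + 534) = 29710/2494 = 11.91 °C.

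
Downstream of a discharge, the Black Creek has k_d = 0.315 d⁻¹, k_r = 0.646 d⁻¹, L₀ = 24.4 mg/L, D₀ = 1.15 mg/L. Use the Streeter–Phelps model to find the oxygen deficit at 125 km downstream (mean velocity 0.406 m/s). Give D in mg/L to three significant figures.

Travel time t = x/v = 125 km / (0.406 m/s) = 125000 m / 0.406 m/s = 307900 s = 3.563 d.
k_d L₀/(k_r−k_d) = 0.315×24.4/(0.646−0.315) = 7.686/0.3310 = 23.22 mg/L.
e^(−k_d t) = e^(−0.315×3.563) = 0.3255; e^(−k_r t) = e^(−0.646×3.563) = 0.1001.
D = 23.22 × (0.3255 − 0.1001) + 1.15 × 0.1001 = 5.234 + 0.1151 = 5.349 mg/L.

D ≈ 5.35 mg/L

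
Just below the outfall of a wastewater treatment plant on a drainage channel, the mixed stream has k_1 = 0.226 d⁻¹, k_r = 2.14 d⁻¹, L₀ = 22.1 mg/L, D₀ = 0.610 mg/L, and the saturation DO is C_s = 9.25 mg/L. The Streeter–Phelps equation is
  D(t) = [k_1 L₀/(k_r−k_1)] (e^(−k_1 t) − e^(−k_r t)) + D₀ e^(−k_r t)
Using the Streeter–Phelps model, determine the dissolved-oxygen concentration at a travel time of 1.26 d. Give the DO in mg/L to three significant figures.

DO ≈ 7.42 mg/L

k_1 L₀/(k_r−k_1) = 0.226×22.1/(2.14−0.226) = 4.995/1.914 = 2.610 mg/L.
e^(−k_1 t) = e^(−0.226×1.260) = 0.7522; e^(−k_r t) = e^(−2.14×1.260) = 0.06745.
D = 2.610 × (0.7522 − 0.06745) + 0.610 × 0.06745 = 1.787 + 0.04114 = 1.828 mg/L.
DO = C_s − D = 9.25 − 1.828 = 7.422 mg/L.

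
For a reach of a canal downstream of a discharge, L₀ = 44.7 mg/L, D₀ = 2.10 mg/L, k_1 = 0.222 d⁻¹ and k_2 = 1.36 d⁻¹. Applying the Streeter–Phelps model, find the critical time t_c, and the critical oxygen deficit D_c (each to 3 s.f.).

t_c ≈ 1.35 d; D_c ≈ 5.41 mg/L

At the critical point dD/dt = 0, so k_1 L₀ e^(−k_1 t) = k_2 D. Substituting D(t) from the Streeter–Phelps equation and solving for t gives
t_c = ln[(k_2/k_1)(1 − D₀(k_2−k_1)/(k_1 L₀))] / (k_2−k_1).
Here k_2−k_1 = 1.138 d⁻¹ and 1 − D₀(k_2−k_1)/(k_1 L₀) = 1 − 2.10×1.138/(0.222×44.7) = 0.7592, so
t_c = ln(6.126 × 0.7592) / 1.138 = 1.537 / 1.138 = 1.351 d.
L(t_c) = L₀ e^(−k_1 t_c) = 44.7 × 0.7409 = 33.12 mg/L, and at the critical point k_2 D_c = k_1 L, so D_c = (0.222/1.36) × 33.12 = 5.406 mg/L.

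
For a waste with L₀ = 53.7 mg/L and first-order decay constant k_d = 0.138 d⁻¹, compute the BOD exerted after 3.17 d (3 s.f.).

y_t = L₀(1 − e^(−k_d t)) = 53.7 × (1 − e^(−0.138×3.17))
= 53.7 × (1 − 0.6457) = 53.7 × 0.3543 = 19.03 mg/L.

y ≈ 19.0 mg/L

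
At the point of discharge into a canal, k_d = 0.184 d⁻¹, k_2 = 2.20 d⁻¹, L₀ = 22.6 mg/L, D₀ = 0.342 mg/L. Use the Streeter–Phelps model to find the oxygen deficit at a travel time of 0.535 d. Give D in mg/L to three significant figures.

D ≈ 1.34 mg/L

k_d L₀/(k_2−k_d) = 0.184×22.6/(2.20−0.184) = 4.158/2.016 = 2.063 mg/L.
e^(−k_d t) = e^(−0.184×0.5350) = 0.9063; e^(−k_2 t) = e^(−2.20×0.5350) = 0.3082.
D = 2.063 × (0.9063 − 0.3082) + 0.342 × 0.3082 = 1.234 + 0.1054 = 1.339 mg/L.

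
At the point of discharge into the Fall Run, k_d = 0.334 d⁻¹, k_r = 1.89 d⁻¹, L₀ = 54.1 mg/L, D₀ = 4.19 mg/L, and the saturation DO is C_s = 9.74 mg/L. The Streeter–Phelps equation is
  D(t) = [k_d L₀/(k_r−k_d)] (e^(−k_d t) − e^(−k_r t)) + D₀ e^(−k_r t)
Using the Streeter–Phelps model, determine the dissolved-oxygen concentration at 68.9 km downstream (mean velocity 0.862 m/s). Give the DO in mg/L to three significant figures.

Travel time t = x/v = 68.9 km / (0.862 m/s) = 68900 m / 0.862 m/s = 79930 s = 0.9251 d.
k_d L₀/(k_r−k_d) = 0.334×54.1/(1.89−0.334) = 18.07/1.556 = 11.61 mg/L.
e^(−k_d t) = e^(−0.334×0.9251) = 0.7342; e^(−k_r t) = e^(−1.89×0.9251) = 0.1740.
D = 11.61 × (0.7342 − 0.1740) + 4.19 × 0.1740 = 6.505 + 0.7292 = 7.234 mg/L.
DO = C_s − D = 9.74 − 7.234 = 2.506 mg/L.

DO ≈ 2.51 mg/L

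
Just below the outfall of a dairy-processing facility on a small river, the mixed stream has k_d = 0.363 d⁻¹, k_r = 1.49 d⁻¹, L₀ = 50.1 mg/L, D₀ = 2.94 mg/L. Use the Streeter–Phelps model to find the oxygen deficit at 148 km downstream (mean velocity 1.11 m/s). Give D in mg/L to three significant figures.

Travel time t = x/v = 148 km / (1.11 m/s) = 148000 m / 1.11 m/s = 133300 s = 1.543 d.
k_d L₀/(k_r−k_d) = 0.363×50.1/(1.49−0.363) = 18.19/1.127 = 16.14 mg/L.
e^(−k_d t) = e^(−0.363×1.543) = 0.5711; e^(−k_r t) = e^(−1.49×1.543) = 0.1003.
D = 16.14 × (0.5711 − 0.1003) + 2.94 × 0.1003 = 7.597 + 0.2949 = 7.892 mg/L.

D ≈ 7.89 mg/L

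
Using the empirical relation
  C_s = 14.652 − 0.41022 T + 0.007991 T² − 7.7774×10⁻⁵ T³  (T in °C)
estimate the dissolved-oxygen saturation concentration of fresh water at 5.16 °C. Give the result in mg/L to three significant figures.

C_s ≈ 12.7 mg/L

C_s = 14.652 − 0.41022×5.16 + 0.007991×5.16² − 7.7774×10⁻⁵×5.16³ = 12.74 mg/L.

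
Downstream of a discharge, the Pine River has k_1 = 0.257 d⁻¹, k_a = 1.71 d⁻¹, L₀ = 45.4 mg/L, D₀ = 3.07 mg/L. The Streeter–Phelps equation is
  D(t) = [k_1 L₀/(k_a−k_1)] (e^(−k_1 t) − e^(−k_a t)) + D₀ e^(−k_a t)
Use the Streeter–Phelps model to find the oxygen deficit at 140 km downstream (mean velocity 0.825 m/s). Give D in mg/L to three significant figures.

D ≈ 4.67 mg/L

Travel time t = x/v = 140 km / (0.825 m/s) = 140000 m / 0.825 m/s = 169700 s = 1.964 d.
k_1 L₀/(k_a−k_1) = 0.257×45.4/(1.71−0.257) = 11.67/1.453 = 8.030 mg/L.
e^(−k_1 t) = e^(−0.257×1.964) = 0.6036; e^(−k_a t) = e^(−1.71×1.964) = 0.03478.
D = 8.030 × (0.6036 − 0.03478) + 3.07 × 0.03478 = 4.568 + 0.1068 = 4.675 mg/L.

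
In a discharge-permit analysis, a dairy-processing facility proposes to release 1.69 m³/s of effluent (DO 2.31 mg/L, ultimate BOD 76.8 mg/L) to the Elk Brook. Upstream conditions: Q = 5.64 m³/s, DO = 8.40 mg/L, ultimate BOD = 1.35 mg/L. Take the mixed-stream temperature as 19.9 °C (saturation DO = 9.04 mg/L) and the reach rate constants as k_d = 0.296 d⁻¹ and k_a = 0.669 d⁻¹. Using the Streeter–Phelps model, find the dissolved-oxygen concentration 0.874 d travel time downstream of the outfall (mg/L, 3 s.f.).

Mixed DO = (5.64×8.40 + 1.69×2.31)/(5.64+1.69) = 51.28/7.330 = 6.996 mg/L.
Mixed L₀ = (5.64×1.35 + 1.69×76.8)/(7.330) = 137.4/7.330 = 18.75 mg/L.
Initial deficit D₀ = C_s − DO₀ = 9.04 − 6.996 = 2.044 mg/L.
D(0.874) = [0.296×18.75/(0.669−0.296)](e^(−0.296×0.874) − e^(−0.669×0.874)) + 2.044 e^(−0.669×0.874)
= 14.88 × (0.7721 − 0.5573) + 2.044 × 0.5573 = 4.334 mg/L.
DO = 9.04 − 4.334 = 4.706 mg/L.

DO ≈ 4.71 mg/L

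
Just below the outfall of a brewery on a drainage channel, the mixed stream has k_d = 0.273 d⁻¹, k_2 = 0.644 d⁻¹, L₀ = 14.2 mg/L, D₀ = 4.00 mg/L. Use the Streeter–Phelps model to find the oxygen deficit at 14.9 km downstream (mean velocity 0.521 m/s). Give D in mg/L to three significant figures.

Travel time t = x/v = 14.9 km / (0.521 m/s) = 14900 m / 0.521 m/s = 28600 s = 0.3310 d.
k_d L₀/(k_2−k_d) = 0.273×14.2/(0.644−0.273) = 3.877/0.3710 = 10.45 mg/L.
e^(−k_d t) = e^(−0.273×0.3310) = 0.9136; e^(−k_2 t) = e^(−0.644×0.3310) = 0.8080.
D = 10.45 × (0.9136 − 0.8080) + 4.00 × 0.8080 = 1.103 + 3.232 = 4.335 mg/L.

D ≈ 4.34 mg/L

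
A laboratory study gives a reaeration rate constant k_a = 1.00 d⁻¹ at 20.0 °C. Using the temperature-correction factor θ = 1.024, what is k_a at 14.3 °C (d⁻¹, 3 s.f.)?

k_a(T₂) = k_a(T₁) · θ^(T₂−T₁) = 1.00 × 1.024^(14.3−20.0)
= 1.00 × 1.024^-5.70 = 1.00 × 0.8736 = 0.8736 d⁻¹.

k_a ≈ 0.874 d⁻¹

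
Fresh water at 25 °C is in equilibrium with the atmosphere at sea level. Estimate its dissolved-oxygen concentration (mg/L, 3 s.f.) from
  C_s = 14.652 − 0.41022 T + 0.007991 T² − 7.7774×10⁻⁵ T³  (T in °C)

C_s = 14.652 − 0.41022×25 + 0.007991×25² − 7.7774×10⁻⁵×25³ = 8.176 mg/L.

C_s ≈ 8.18 mg/L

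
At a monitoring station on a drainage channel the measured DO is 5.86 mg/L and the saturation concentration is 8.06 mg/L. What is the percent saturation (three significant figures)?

% saturation = C/C_s × 100 = 5.86/8.06 × 100 = 72.7 %.

72.7 % saturation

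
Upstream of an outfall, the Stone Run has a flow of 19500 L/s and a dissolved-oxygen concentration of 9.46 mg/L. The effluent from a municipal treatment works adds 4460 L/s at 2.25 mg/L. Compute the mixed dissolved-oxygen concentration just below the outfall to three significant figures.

8.12 mg/L

Flow-weighted mixing: C = (Q_r C_r + Q_w C_w)/(Q_r + Q_w)
= (19500×9.46 + 4460×2.25)/(19500 + 4460) = 194500/23960 = 8.118 mg/L.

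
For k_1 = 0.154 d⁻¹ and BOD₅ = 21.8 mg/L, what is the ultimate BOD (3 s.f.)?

L₀ ≈ 40.6 mg/L

BOD₅ = L₀(1 − e^(−5k_1)) ⇒ L₀ = BOD₅ / (1 − e^(−5×0.154))
= 21.8 / (1 − 0.4630) = 21.8 / 0.5370 = 40.60 mg/L.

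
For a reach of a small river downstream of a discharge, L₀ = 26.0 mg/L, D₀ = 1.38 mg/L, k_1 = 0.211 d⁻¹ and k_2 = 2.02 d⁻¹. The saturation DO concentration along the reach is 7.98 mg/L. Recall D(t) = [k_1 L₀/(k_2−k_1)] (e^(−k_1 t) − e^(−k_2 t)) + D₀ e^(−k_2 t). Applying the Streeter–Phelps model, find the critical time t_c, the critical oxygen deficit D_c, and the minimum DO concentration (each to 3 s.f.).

t_c = [1/(k_2−k_1)] ln[(k_2/k_1)(1 − D₀(k_2−k_1)/(k_1 L₀))]
= [1/(2.02−0.211)] ln[(2.02/0.211)(1 − 1.38×1.809/(0.211×26.0))]
= (1/1.809) ln[9.573 × 0.5449] = 0.5528 × ln(5.217) = 0.5528 × 1.652 = 0.9132 d.
L(t_c) = L₀ e^(−k_1 t_c) = 26.0 × 0.8247 = 21.44 mg/L, and at the critical point k_2 D_c = k_1 L, so D_c = (0.211/2.02) × 21.44 = 2.240 mg/L.
Minimum DO = C_s − D_c = 7.98 − 2.240 = 5.740 mg/L.

t_c ≈ 0.913 d; D_c ≈ 2.24 mg/L; min DO ≈ 5.74 mg/L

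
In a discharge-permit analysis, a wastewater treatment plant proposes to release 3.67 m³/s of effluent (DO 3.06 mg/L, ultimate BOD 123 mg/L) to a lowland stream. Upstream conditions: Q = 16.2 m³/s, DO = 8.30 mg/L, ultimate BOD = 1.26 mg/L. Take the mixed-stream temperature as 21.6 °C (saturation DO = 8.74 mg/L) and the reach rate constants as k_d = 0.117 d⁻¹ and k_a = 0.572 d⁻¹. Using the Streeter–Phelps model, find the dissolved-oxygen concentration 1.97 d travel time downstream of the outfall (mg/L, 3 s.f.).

Mixed DO = (16.2×8.30 + 3.67×3.06)/(16.2+3.67) = 145.7/19.87 = 7.332 mg/L.
Mixed L₀ = (16.2×1.26 + 3.67×123)/(19.87) = 471.8/19.87 = 23.75 mg/L.
Initial deficit D₀ = C_s − DO₀ = 8.74 − 7.332 = 1.408 mg/L.
D(1.97) = [0.117×23.75/(0.572−0.117)](e^(−0.117×1.97) − e^(−0.572×1.97)) + 1.408 e^(−0.572×1.97)
= 6.106 × (0.7941 − 0.3241) + 1.408 × 0.3241 = 3.327 mg/L.
DO = 8.74 − 3.327 = 5.413 mg/L.

DO ≈ 5.41 mg/L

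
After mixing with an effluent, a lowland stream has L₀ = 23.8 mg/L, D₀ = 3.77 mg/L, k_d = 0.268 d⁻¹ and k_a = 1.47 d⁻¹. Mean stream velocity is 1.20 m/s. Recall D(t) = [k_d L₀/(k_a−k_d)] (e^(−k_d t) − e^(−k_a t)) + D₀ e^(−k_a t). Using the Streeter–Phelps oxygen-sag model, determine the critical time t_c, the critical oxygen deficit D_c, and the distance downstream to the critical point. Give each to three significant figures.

t_c ≈ 0.385 d; D_c ≈ 3.91 mg/L; x_c ≈ 39.9 km

With k_a/k_d = 5.485 and 1 − D₀(k_a−k_d)/(k_d L₀) = 0.2895,
t_c = ln(5.485 × 0.2895) / (1.47 − 0.268) = ln(1.588) / 1.202 = 0.4626/1.202 = 0.3849 d.
L(t_c) = L₀ e^(−k_d t_c) = 23.8 × 0.9020 = 21.47 mg/L, and at the critical point k_a D_c = k_d L, so D_c = (0.268/1.47) × 21.47 = 3.914 mg/L.
x_c = v t_c = 1.20 m/s × 0.3849 d × 86400 s/d = 39900 m ≈ 39.9 km.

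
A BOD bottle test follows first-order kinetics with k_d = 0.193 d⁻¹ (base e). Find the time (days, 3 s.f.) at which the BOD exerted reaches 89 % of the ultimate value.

y/L₀ = 1 − e^(−k_d t) = 0.89 ⇒ e^(−k_d t) = 0.110
t = −ln(0.110) / 0.193 = 2.207 / 0.193 = 11.44 d.

t ≈ 11.4 d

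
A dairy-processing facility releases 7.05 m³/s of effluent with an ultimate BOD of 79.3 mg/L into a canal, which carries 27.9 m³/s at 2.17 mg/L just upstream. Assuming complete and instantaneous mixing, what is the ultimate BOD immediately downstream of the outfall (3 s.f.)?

Flow-weighted mixing: C = (Q_r C_r + Q_w C_w)/(Q_r + Q_w)
= (27.9×2.17 + 7.05×79.3)/(27.9 + 7.05) = 619.6/34.95 = 17.73 mg/L.

17.7 mg/L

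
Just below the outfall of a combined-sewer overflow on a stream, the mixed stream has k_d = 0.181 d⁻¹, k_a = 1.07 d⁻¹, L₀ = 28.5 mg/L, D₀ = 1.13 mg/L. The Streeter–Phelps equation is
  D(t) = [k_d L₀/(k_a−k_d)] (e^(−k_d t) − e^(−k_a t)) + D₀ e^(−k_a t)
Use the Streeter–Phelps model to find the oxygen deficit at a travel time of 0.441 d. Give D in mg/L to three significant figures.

D ≈ 2.44 mg/L

k_d L₀/(k_a−k_d) = 0.181×28.5/(1.07−0.181) = 5.159/0.8890 = 5.803 mg/L.
e^(−k_d t) = e^(−0.181×0.4410) = 0.9233; e^(−k_a t) = e^(−1.07×0.4410) = 0.6238.
D = 5.803 × (0.9233 − 0.6238) + 1.13 × 0.6238 = 1.738 + 0.7049 = 2.443 mg/L.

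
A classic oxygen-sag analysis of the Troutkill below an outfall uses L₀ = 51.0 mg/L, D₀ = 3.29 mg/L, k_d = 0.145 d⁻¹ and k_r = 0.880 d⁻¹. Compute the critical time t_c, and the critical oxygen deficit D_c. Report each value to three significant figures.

t_c ≈ 1.91 d; D_c ≈ 6.37 mg/L

t_c = [1/(k_r−k_d)] ln[(k_r/k_d)(1 − D₀(k_r−k_d)/(k_d L₀))]
= [1/(0.880−0.145)] ln[(0.880/0.145)(1 − 3.29×0.7350/(0.145×51.0))]
= (1/0.7350) ln[6.069 × 0.6730] = 1.361 × ln(4.084) = 1.361 × 1.407 = 1.915 d.
D_c = (k_d/k_r) L₀ e^(−k_d t_c) = (0.145/0.880) × 51.0 × e^(−0.145×1.915) = 0.1648 × 51.0 × 0.7576 = 6.366 mg/L.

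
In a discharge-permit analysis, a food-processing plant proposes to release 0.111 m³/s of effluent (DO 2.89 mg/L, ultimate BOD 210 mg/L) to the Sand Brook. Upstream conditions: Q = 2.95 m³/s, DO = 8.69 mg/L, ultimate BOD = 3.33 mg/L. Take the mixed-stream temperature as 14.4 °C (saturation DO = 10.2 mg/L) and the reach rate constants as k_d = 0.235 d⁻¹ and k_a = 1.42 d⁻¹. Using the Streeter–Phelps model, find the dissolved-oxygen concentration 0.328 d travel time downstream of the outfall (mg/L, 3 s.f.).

Mixed DO = (2.95×8.69 + 0.111×2.89)/(2.95+0.111) = 25.96/3.061 = 8.480 mg/L.
Mixed L₀ = (2.95×3.33 + 0.111×210)/(3.061) = 33.13/3.061 = 10.82 mg/L.
Initial deficit D₀ = C_s − DO₀ = 10.2 − 8.480 = 1.720 mg/L.
D(0.328) = [0.235×10.82/(1.42−0.235)](e^(−0.235×0.328) − e^(−1.42×0.328)) + 1.720 e^(−1.42×0.328)
= 2.147 × (0.9258 − 0.6277) + 1.720 × 0.6277 = 1.720 mg/L.
DO = 10.2 − 1.720 = 8.480 mg/L.

DO ≈ 8.48 mg/L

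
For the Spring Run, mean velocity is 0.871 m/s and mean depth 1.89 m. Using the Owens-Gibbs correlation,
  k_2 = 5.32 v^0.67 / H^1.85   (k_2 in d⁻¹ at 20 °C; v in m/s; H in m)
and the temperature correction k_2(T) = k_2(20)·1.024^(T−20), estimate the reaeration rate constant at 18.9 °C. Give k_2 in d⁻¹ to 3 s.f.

k_2 ≈ 1.46 d⁻¹

k_2(20) = 5.32 × 0.871^0.67 / 1.89^1.85 = 5.32 × 0.9116 / 3.247 = 1.494 d⁻¹.
k_2(18.9) = 1.494 × 1.024^(18.9−20) = 1.494 × 0.9742 = 1.455 d⁻¹.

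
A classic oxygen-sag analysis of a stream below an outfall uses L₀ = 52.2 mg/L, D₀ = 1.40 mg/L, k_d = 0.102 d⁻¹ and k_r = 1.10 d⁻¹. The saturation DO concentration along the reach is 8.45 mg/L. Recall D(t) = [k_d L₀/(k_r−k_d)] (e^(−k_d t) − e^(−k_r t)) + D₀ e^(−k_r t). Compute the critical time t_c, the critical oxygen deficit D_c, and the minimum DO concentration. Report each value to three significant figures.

t_c = [1/(k_r−k_d)] ln[(k_r/k_d)(1 − D₀(k_r−k_d)/(k_d L₀))]
= [1/(1.10−0.102)] ln[(1.10/0.102)(1 − 1.40×0.9980/(0.102×52.2))]
= (1/0.9980) ln[10.78 × 0.7376] = 1.002 × ln(7.954) = 1.002 × 2.074 = 2.078 d.
L(t_c) = L₀ e^(−k_d t_c) = 52.2 × 0.8090 = 42.23 mg/L, and at the critical point k_r D_c = k_d L, so D_c = (0.102/1.10) × 42.23 = 3.916 mg/L.
Minimum DO = C_s − D_c = 8.45 − 3.916 = 4.534 mg/L.

t_c ≈ 2.08 d; D_c ≈ 3.92 mg/L; min DO ≈ 4.53 mg/L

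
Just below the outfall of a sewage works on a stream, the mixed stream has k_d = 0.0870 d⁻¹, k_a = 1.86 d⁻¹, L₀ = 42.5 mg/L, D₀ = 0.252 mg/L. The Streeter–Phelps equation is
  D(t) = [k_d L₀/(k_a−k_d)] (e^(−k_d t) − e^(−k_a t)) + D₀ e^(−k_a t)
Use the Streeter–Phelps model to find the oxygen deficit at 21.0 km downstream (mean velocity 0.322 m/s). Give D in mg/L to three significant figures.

D ≈ 1.50 mg/L

Travel time t = x/v = 21.0 km / (0.322 m/s) = 21000 m / 0.322 m/s = 65220 s = 0.7548 d.
k_d L₀/(k_a−k_d) = 0.0870×42.5/(1.86−0.0870) = 3.697/1.773 = 2.085 mg/L.
e^(−k_d t) = e^(−0.0870×0.7548) = 0.9364; e^(−k_a t) = e^(−1.86×0.7548) = 0.2456.
D = 2.085 × (0.9364 − 0.2456) + 0.252 × 0.2456 = 1.441 + 0.06190 = 1.503 mg/L.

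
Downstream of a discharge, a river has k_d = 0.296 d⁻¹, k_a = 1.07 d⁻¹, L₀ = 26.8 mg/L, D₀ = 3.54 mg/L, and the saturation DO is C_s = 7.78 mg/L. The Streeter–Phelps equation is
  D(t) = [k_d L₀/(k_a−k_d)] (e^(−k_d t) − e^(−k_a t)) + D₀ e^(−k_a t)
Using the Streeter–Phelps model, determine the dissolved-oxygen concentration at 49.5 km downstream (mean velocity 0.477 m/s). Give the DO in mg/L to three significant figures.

Travel time t = x/v = 49.5 km / (0.477 m/s) = 49500 m / 0.477 m/s = 103800 s = 1.201 d.
k_d L₀/(k_a−k_d) = 0.296×26.8/(1.07−0.296) = 7.933/0.7740 = 10.25 mg/L.
e^(−k_d t) = e^(−0.296×1.201) = 0.7008; e^(−k_a t) = e^(−1.07×1.201) = 0.2766.
D = 10.25 × (0.7008 − 0.2766) + 3.54 × 0.2766 = 4.348 + 0.9792 = 5.327 mg/L.
DO = C_s − D = 7.78 − 5.327 = 2.453 mg/L.

DO ≈ 2.45 mg/L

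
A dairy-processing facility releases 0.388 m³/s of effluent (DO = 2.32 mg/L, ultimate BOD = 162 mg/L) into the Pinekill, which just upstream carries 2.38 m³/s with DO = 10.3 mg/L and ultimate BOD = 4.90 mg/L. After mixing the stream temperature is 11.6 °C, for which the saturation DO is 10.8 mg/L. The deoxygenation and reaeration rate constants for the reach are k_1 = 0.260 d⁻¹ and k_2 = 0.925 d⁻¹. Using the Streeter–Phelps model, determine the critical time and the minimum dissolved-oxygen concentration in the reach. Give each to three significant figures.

t_c ≈ 1.66 d; minimum DO ≈ 5.88 mg/L

Mixed DO = (2.38×10.3 + 0.388×2.32)/(2.38+0.388) = 25.41/2.768 = 9.181 mg/L.
Mixed L₀ = (2.38×4.90 + 0.388×162)/(2.768) = 74.52/2.768 = 26.92 mg/L.
Initial deficit D₀ = C_s − DO₀ = 10.8 − 9.181 = 1.619 mg/L.
t_c = (1/0.6650) ln[(0.925/0.260)(1 − 1.619×0.6650/(0.260×26.92))] = 1.504 × ln(3.011) = 1.657 d.
D_c = (0.260/0.925) × 26.92 × e^(−0.260×1.657) = 0.2811 × 26.92 × 0.6499 = 4.918 mg/L.
Minimum DO = 10.8 − 4.918 = 5.882 mg/L.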